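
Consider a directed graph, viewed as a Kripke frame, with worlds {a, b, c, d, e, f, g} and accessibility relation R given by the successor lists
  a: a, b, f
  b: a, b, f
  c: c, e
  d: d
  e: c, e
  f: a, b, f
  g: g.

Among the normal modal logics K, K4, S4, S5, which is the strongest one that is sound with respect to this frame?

Transitive (axiom 4): yes — every two-step R-path is closed by a direct edge.
Reflexive (axiom T): yes — every world is R-related to itself.
Euclidean (axiom 5): yes — any two successors of a common world are R-related.
So F validates K, K4, S4, S5. The strongest is S5.

S5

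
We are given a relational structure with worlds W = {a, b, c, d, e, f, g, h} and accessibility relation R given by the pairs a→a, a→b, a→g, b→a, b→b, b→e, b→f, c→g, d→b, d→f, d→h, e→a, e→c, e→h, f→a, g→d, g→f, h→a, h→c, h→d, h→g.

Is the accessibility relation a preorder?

Reflexive: no — c is not related to itself.
Transitive: no — a R b and b R e, but not a R e.
So R is not a preorder.

No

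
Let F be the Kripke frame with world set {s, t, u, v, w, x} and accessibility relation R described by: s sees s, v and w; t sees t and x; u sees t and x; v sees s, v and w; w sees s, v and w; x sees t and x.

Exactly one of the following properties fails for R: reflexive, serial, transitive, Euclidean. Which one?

reflexive

Reflexive: no — u is not related to itself.
Serial: yes — every world has a successor (e.g. s R s).
Transitive: yes — every two-step R-path is closed by a direct edge.
Euclidean: yes — any two successors of a common world are R-related.
Only reflexive fails.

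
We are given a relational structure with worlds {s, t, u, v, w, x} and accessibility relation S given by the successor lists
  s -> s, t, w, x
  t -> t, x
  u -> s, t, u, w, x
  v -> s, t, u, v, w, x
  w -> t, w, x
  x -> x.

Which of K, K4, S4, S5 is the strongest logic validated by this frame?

S4

Transitive (axiom 4): yes — every two-step S-path is closed by a direct edge.
Reflexive (axiom T): yes — every world is S-related to itself.
Euclidean (axiom 5): no — s S t and s S w, but not t S w.
So F validates K, K4, S4; S5 would additionally require S to be Euclidean. The strongest is S4.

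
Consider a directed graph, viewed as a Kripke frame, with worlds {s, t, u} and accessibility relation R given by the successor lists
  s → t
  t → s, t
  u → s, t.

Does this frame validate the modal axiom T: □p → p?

The schema T characterises exactly the reflexive frames.
Reflexive: no — s is not related to itself.

No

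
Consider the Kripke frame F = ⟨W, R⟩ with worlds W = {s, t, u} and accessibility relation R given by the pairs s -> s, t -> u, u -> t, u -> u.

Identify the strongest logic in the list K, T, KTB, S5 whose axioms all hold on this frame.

Reflexive (axiom T): no — t is not related to itself.
Symmetric (axiom B): yes — every pair in R has its reverse in R.
Euclidean (axiom 5): no — u R t and u R t, but not t R t.
So F validates K; T would additionally require R to be reflexive. The strongest is K.

K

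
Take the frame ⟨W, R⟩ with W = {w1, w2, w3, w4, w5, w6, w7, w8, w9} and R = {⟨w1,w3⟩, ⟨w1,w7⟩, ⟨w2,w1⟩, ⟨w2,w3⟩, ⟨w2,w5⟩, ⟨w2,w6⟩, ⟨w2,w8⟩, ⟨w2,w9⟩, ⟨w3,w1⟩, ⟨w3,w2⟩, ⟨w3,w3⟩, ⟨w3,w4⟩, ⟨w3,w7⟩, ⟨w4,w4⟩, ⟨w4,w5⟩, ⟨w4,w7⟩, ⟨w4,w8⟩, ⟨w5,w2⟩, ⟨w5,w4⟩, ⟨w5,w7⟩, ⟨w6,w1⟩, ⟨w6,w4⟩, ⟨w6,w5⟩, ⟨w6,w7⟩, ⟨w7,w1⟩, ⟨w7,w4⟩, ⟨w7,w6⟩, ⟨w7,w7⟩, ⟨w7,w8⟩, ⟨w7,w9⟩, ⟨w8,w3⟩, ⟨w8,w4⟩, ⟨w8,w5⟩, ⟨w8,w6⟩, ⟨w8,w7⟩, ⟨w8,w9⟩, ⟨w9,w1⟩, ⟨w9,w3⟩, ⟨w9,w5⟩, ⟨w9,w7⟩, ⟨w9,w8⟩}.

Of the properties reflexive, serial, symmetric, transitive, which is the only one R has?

Reflexive: no — w1 is not related to itself.
Serial: yes — every world has a successor (e.g. w1 R w3).
Symmetric: no — w2 R w1 but not w1 R w2.
Transitive: no — w1 R w3 and w3 R w2, but not w1 R w2.
Only serial holds.

serial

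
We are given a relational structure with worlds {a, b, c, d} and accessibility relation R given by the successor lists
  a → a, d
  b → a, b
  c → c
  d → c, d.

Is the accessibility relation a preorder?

No

Reflexive: yes — every world is R-related to itself.
Transitive: no — a R d and d R c, but not a R c.
So R is not a preorder.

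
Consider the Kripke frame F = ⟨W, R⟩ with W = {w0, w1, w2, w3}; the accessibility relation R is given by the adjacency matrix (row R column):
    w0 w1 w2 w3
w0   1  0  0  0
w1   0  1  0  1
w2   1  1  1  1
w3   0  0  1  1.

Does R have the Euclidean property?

No

Euclidean: no — w2 R w0 and w2 R w1, but not w0 R w1.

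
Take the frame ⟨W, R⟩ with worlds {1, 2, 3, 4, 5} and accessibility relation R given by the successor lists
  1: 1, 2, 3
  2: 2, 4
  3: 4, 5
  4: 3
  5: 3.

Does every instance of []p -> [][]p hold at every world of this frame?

The schema 4 characterises exactly the transitive frames.
Transitive: no — 1 R 2 and 2 R 4, but not 1 R 4.

No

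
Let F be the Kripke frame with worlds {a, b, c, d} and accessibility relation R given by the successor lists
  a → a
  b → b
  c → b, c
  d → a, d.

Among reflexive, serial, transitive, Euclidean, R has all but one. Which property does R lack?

Reflexive: yes — every world is R-related to itself.
Serial: yes — every world has a successor (e.g. a R a).
Transitive: yes — every two-step R-path is closed by a direct edge.
Euclidean: no — c R b and c R c, but not b R c.
Only Euclidean fails.

Euclidean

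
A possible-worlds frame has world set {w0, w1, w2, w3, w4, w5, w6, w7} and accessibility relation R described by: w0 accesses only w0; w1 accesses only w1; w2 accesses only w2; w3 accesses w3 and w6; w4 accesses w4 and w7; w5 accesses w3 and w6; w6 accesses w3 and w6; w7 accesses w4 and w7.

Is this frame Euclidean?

Euclidean: yes — any two successors of a common world are R-related.

Yes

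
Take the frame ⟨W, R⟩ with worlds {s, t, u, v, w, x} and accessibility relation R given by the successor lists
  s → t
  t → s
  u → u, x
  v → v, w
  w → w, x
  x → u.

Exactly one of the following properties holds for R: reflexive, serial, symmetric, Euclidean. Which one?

serial

Reflexive: no — s is not related to itself.
Serial: yes — every world has a successor (e.g. s R t).
Symmetric: no — v R w but not w R v.
Euclidean: no — s R t and s R t, but not t R t.
Only serial holds.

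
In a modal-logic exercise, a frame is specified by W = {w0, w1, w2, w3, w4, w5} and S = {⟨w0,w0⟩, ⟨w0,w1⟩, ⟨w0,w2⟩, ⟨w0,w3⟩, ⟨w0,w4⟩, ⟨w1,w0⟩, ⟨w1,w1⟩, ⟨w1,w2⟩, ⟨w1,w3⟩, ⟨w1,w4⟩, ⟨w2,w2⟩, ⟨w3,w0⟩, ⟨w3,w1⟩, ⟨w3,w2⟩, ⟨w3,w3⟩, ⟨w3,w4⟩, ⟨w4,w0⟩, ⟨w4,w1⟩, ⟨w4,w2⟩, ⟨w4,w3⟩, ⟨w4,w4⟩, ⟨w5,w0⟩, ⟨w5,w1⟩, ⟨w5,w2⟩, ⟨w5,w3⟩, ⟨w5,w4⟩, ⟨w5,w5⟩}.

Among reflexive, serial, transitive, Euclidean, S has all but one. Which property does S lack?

Reflexive: yes — every world is S-related to itself.
Serial: yes — every world has a successor (e.g. w0 S w0).
Transitive: yes — every two-step S-path is closed by a direct edge.
Euclidean: no — w0 S w2 and w0 S w1, but not w2 S w1.
Only Euclidean fails.

Euclidean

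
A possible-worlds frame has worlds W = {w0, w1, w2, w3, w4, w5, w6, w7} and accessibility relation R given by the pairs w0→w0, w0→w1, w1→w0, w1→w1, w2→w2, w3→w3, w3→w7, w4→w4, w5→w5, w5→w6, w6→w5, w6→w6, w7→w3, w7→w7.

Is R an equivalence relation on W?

Reflexive: yes — every world is R-related to itself.
Symmetric: yes — every pair in R has its reverse in R.
Transitive: yes — every two-step R-path is closed by a direct edge.
So R is an equivalence relation.

Yes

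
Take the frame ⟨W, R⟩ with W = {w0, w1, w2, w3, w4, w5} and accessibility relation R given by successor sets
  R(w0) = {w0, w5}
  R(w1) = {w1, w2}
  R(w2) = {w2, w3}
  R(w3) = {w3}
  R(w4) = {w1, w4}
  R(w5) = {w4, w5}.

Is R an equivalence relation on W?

Reflexive: yes — every world is R-related to itself.
Symmetric: no — w0 R w5 but not w5 R w0.
Transitive: no — w0 R w5 and w5 R w4, but not w0 R w4.
So R is not an equivalence relation.

No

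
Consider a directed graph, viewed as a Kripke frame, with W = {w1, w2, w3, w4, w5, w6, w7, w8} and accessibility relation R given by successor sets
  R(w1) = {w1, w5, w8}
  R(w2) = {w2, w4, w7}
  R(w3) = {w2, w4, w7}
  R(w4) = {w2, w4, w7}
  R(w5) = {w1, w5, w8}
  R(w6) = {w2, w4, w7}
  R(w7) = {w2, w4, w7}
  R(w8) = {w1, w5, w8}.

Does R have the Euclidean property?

Euclidean: yes — any two successors of a common world are R-related.

Yes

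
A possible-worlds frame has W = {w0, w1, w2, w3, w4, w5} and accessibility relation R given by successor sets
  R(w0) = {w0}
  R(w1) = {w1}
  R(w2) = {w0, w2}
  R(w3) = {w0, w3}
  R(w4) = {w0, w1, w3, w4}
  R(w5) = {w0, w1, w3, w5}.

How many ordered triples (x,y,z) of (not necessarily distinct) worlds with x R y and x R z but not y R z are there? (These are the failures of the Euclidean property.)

18

Enumerating: (w2,w0,w2), (w3,w0,w3), (w4,w0,w1), (w4,w0,w3), (w4,w0,w4), (w4,w1,w0), (w4,w1,w3), (w4,w1,w4), (w4,w3,w1), (w4,w3,w4), (w5,w0,w1), (w5,w0,w3), (w5,w0,w5), (w5,w1,w0), (w5,w1,w3), (w5,w1,w5), (w5,w3,w1), (w5,w3,w5).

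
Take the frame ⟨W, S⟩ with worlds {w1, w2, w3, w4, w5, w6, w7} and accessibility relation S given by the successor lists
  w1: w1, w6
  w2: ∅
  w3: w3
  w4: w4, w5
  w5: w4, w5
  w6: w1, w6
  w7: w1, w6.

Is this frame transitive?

Yes

Transitive: yes — every two-step S-path is closed by a direct edge.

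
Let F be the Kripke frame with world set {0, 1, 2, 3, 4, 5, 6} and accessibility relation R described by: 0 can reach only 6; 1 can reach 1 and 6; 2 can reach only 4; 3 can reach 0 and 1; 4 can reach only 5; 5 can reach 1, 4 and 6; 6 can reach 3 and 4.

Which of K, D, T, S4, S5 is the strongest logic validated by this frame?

D

Serial (axiom D): yes — every world has a successor (e.g. 0 R 6).
Reflexive (axiom T): no — 0 is not related to itself.
Transitive (axiom 4): no — 0 R 6 and 6 R 3, but not 0 R 3.
Euclidean (axiom 5): no — 3 R 0 and 3 R 1, but not 0 R 1.
So F validates K, D; T would additionally require R to be reflexive. The strongest is D.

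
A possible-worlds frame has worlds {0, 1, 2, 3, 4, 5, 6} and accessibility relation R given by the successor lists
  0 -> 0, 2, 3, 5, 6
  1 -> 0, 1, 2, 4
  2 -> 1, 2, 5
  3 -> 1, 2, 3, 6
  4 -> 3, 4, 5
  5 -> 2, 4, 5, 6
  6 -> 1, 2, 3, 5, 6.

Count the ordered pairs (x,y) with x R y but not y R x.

Enumerating: (0,2), (0,3), (0,5), (0,6), (1,0), (1,4), (3,1), (3,2), (4,3), (6,1), (6,2).

11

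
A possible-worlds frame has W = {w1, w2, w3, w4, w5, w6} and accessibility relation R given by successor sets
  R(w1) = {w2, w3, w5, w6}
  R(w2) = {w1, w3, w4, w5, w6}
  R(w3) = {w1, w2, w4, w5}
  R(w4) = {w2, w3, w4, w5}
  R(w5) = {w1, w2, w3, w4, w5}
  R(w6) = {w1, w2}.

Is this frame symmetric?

Yes

Symmetric: yes — every pair in R has its reverse in R.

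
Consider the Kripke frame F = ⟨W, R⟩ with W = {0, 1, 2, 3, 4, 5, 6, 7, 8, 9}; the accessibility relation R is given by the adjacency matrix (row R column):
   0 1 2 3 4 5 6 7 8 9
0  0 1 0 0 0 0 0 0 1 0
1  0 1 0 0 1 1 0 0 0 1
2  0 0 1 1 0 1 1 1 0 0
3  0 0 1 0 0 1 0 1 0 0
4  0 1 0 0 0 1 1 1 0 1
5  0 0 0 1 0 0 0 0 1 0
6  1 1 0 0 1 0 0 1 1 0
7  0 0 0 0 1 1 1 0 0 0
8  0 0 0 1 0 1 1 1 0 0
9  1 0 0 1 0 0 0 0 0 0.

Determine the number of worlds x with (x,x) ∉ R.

8

Enumerating: 0, 3, 4, 5, 6, 7, 8, 9.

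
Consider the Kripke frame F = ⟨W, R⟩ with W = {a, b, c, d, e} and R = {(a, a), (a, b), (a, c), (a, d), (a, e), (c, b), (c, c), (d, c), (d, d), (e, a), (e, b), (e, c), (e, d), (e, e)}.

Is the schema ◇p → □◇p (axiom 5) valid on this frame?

Axiom 5 corresponds to the accessibility relation being Euclidean.
Euclidean: no — a R b and a R c, but not b R c.

No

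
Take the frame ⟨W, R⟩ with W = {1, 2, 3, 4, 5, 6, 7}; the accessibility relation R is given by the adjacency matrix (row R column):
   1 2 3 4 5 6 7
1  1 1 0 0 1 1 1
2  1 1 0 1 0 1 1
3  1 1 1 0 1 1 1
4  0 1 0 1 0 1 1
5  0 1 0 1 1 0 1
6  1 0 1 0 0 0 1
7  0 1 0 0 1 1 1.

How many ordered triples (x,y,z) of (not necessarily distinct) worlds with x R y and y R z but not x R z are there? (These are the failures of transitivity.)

Enumerating: (1,2,4), (1,5,4), (1,6,3), (2,1,5), (2,6,3), (2,7,5), (3,2,4), (3,5,4), (4,2,1), (4,6,1), (4,6,3), (4,7,5), … and 18 more.
Total: 30.

30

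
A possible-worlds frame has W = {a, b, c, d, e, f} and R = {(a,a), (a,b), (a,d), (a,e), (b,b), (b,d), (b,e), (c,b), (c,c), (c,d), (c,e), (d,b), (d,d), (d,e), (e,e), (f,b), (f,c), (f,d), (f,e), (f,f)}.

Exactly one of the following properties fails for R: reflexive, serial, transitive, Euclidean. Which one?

Reflexive: yes — every world is R-related to itself.
Serial: yes — every world has a successor (e.g. a R a).
Transitive: yes — every two-step R-path is closed by a direct edge.
Euclidean: no — a R e and a R b, but not e R b.
Only Euclidean fails.

Euclidean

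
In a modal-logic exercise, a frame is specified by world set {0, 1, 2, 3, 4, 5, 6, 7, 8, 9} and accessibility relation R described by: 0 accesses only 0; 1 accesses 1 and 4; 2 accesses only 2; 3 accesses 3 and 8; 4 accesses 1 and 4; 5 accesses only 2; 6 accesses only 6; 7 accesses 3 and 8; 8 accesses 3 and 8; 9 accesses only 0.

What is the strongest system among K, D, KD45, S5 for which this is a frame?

Serial (axiom D): yes — every world has a successor (e.g. 0 R 0).
Euclidean (axiom 5): yes — any two successors of a common world are R-related.
Transitive (axiom 4): yes — every two-step R-path is closed by a direct edge.
Reflexive (axiom T): no — 5 is not related to itself.
So F validates K, D, KD45; S5 would additionally require R to be reflexive. The strongest is KD45.

KD45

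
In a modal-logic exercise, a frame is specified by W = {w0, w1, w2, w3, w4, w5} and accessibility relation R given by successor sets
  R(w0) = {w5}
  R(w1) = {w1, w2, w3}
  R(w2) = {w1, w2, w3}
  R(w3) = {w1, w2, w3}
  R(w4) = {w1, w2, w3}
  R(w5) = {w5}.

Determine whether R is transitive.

Transitive: yes — every two-step R-path is closed by a direct edge.

Yes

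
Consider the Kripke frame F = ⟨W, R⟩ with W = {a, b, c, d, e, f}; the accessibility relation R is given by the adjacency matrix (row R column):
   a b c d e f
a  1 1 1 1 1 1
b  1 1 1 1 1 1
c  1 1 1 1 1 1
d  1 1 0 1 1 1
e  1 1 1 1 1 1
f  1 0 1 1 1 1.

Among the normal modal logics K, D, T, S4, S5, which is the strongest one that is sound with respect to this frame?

T

Serial (axiom D): yes — every world has a successor (e.g. a R a).
Reflexive (axiom T): yes — every world is R-related to itself.
Transitive (axiom 4): no — d R a and a R c, but not d R c.
Euclidean (axiom 5): no — a R d and a R c, but not d R c.
So F validates K, D, T; S4 would additionally require R to be transitive. The strongest is T.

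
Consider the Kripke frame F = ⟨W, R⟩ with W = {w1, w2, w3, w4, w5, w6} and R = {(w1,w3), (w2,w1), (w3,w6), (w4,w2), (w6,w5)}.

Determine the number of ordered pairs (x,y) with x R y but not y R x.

5

Enumerating: (w1,w3), (w2,w1), (w3,w6), (w4,w2), (w6,w5).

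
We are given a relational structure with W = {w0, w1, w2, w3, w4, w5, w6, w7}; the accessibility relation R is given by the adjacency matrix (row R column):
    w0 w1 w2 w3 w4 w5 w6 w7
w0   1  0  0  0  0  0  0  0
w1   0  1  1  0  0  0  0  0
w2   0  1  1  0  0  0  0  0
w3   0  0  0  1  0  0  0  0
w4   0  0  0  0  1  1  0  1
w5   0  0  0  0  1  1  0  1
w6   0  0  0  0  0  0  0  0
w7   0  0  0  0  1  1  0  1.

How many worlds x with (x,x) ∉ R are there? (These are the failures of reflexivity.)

Enumerating: w6.

1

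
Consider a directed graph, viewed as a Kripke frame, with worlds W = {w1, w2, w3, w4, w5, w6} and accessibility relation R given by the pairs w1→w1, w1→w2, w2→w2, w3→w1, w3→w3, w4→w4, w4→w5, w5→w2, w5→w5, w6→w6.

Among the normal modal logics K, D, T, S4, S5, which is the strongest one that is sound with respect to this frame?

T

Serial (axiom D): yes — every world has a successor (e.g. w1 R w1).
Reflexive (axiom T): yes — every world is R-related to itself.
Transitive (axiom 4): no — w3 R w1 and w1 R w2, but not w3 R w2.
Euclidean (axiom 5): no — w1 R w2 and w1 R w1, but not w2 R w1.
So F validates K, D, T; S4 would additionally require R to be transitive. The strongest is T.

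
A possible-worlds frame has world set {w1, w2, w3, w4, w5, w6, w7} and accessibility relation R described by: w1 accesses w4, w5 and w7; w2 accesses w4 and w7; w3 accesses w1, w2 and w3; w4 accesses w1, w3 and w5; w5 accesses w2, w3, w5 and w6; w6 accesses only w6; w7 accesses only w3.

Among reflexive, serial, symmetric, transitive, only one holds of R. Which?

Reflexive: no — w1 is not related to itself.
Serial: yes — every world has a successor (e.g. w1 R w4).
Symmetric: no — w1 R w5 but not w5 R w1.
Transitive: no — w1 R w4 and w4 R w3, but not w1 R w3.
Only serial holds.

serial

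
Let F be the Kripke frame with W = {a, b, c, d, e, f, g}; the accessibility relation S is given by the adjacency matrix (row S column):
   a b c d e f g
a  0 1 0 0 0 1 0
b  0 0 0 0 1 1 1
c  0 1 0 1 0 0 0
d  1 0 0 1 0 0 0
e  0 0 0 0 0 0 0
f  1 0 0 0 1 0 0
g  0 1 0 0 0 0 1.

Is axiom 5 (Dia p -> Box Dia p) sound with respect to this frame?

No

The schema 5 characterises exactly the Euclidean frames.
Euclidean: no — a S f and a S b, but not f S b.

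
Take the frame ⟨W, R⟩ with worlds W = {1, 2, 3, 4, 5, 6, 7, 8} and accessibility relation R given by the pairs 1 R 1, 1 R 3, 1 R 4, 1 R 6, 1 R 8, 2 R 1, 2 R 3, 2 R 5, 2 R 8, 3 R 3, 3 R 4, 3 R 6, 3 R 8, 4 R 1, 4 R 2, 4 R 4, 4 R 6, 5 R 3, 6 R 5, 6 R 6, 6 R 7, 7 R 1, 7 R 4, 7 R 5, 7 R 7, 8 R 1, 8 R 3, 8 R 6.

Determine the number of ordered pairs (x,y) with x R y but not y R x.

17

Enumerating: (1,3), (1,6), (2,1), (2,3), (2,5), (2,8), (3,4), (3,6), (4,2), (4,6), (5,3), (6,5), (6,7), (7,1), (7,4), (7,5), (8,6).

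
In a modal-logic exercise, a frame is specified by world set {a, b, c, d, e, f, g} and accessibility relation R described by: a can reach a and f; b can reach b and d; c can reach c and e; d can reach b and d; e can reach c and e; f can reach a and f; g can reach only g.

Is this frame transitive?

Transitive: yes — every two-step R-path is closed by a direct edge.

Yes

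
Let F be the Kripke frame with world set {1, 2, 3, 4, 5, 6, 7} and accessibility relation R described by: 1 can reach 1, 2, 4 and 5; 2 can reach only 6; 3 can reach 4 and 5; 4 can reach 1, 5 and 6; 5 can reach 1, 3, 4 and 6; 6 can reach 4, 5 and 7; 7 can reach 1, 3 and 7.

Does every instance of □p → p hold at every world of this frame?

By correspondence theory, T is valid on a frame iff R is reflexive.
Reflexive: no — 2 is not related to itself.

No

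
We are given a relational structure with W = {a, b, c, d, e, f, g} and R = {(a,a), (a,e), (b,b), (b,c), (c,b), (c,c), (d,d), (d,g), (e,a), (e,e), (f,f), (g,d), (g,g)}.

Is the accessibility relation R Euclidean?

Euclidean: yes — any two successors of a common world are R-related.

Yes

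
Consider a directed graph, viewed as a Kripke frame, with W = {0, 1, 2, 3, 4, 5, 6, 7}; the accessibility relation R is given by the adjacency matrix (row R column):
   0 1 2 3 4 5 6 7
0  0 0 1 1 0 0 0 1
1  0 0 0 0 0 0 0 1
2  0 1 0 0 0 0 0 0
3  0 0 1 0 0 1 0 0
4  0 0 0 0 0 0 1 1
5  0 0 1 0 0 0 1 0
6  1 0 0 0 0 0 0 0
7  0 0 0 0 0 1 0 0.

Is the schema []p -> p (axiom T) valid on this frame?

Axiom T corresponds to the accessibility relation being reflexive.
Reflexive: no — 0 is not related to itself.

No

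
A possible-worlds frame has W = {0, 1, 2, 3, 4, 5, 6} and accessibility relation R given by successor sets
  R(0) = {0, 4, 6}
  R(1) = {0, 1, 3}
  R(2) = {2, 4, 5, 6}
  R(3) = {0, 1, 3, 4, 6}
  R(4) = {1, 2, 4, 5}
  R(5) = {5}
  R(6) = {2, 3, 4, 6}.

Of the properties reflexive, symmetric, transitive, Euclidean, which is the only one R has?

reflexive

Reflexive: yes — every world is R-related to itself.
Symmetric: no — 0 R 4 but not 4 R 0.
Transitive: no — 0 R 4 and 4 R 1, but not 0 R 1.
Euclidean: no — 0 R 4 and 0 R 6, but not 4 R 6.
Only reflexive holds.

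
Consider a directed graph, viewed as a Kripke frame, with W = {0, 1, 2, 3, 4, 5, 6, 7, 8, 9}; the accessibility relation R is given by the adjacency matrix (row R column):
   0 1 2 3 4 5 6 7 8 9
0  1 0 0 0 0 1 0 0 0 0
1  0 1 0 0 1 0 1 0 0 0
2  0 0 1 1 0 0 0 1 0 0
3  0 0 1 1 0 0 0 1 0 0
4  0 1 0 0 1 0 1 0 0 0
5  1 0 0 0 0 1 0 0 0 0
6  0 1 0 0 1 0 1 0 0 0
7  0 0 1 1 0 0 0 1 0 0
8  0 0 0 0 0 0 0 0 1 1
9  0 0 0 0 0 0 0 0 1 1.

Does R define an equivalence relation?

Reflexive: yes — every world is R-related to itself.
Symmetric: yes — every pair in R has its reverse in R.
Transitive: yes — every two-step R-path is closed by a direct edge.
So R is an equivalence relation.

Yes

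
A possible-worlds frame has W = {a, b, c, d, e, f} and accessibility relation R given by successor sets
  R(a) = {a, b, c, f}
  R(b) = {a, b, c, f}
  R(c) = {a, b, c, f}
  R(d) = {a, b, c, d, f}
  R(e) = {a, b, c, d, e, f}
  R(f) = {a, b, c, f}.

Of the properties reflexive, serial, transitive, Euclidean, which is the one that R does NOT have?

Euclidean

Reflexive: yes — every world is R-related to itself.
Serial: yes — every world has a successor (e.g. a R a).
Transitive: yes — every two-step R-path is closed by a direct edge.
Euclidean: no — e R a and e R d, but not a R d.
Only Euclidean fails.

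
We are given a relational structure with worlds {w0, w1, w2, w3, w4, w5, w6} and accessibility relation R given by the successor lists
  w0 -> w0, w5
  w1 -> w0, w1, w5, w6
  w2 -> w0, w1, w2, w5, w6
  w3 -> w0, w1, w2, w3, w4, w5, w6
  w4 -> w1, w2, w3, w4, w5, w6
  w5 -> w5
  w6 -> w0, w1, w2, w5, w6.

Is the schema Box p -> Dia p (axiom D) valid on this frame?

Yes

Axiom D corresponds to the accessibility relation being serial.
Serial: yes — every world has a successor (e.g. w0 R w0).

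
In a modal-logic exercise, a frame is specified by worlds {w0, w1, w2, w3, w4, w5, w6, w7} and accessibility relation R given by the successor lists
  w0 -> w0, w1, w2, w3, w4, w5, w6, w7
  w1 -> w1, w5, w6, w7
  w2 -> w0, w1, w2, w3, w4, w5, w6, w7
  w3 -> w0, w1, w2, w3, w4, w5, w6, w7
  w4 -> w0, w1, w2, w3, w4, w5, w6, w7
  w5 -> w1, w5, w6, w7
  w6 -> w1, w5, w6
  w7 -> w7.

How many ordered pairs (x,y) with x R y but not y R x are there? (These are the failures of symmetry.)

18

Enumerating: (w0,w1), (w0,w5), (w0,w6), (w0,w7), (w1,w7), (w2,w1), (w2,w5), (w2,w6), (w2,w7), (w3,w1), (w3,w5), (w3,w6), (w3,w7), (w4,w1), (w4,w5), (w4,w6), (w4,w7), (w5,w7).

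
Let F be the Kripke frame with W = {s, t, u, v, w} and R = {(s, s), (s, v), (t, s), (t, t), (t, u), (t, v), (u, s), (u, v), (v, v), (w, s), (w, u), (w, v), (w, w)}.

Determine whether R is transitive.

Transitive: yes — every two-step R-path is closed by a direct edge.

Yes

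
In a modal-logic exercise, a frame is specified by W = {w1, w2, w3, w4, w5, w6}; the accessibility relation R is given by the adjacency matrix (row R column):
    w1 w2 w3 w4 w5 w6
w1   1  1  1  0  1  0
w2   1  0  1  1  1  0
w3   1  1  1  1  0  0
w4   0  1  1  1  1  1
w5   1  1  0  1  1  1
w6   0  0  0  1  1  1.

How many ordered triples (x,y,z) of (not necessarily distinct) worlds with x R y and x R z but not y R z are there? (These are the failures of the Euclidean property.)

24

Enumerating: (w1,w2,w2), (w1,w3,w5), (w1,w5,w3), (w2,w1,w4), (w2,w3,w5), (w2,w4,w1), (w2,w5,w3), (w3,w1,w4), (w3,w2,w2), (w3,w4,w1), (w4,w2,w2), (w4,w2,w6), … and 12 more.
Total: 24.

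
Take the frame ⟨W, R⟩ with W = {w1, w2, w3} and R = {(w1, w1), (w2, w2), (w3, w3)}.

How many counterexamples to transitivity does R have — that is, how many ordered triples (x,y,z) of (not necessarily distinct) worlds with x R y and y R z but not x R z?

0

R is transitive; there are no such tuples.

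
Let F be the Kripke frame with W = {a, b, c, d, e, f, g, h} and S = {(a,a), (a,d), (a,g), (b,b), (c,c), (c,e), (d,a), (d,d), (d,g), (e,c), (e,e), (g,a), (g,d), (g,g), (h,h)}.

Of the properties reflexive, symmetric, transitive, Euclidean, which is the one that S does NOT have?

reflexive

Reflexive: no — f is not related to itself.
Symmetric: yes — every pair in S has its reverse in S.
Transitive: yes — every two-step S-path is closed by a direct edge.
Euclidean: yes — any two successors of a common world are S-related.
Only reflexive fails.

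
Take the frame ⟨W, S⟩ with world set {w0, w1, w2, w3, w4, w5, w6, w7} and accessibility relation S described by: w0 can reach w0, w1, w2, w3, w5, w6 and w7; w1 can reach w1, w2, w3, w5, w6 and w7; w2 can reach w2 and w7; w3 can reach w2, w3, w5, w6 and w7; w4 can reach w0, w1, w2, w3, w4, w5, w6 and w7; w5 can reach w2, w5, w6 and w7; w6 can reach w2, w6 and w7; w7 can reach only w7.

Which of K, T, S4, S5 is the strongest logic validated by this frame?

Reflexive (axiom T): yes — every world is S-related to itself.
Transitive (axiom 4): yes — every two-step S-path is closed by a direct edge.
Euclidean (axiom 5): no — w0 S w2 and w0 S w1, but not w2 S w1.
So F validates K, T, S4; S5 would additionally require S to be Euclidean. The strongest is S4.

S4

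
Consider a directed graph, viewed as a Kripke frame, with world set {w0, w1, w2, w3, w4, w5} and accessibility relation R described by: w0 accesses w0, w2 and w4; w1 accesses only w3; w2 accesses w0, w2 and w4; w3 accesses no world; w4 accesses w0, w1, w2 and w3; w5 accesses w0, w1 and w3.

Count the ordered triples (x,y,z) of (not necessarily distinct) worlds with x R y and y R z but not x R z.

8

Enumerating: (w0,w4,w1), (w0,w4,w3), (w2,w4,w1), (w2,w4,w3), (w4,w0,w4), (w4,w2,w4), (w5,w0,w2), (w5,w0,w4).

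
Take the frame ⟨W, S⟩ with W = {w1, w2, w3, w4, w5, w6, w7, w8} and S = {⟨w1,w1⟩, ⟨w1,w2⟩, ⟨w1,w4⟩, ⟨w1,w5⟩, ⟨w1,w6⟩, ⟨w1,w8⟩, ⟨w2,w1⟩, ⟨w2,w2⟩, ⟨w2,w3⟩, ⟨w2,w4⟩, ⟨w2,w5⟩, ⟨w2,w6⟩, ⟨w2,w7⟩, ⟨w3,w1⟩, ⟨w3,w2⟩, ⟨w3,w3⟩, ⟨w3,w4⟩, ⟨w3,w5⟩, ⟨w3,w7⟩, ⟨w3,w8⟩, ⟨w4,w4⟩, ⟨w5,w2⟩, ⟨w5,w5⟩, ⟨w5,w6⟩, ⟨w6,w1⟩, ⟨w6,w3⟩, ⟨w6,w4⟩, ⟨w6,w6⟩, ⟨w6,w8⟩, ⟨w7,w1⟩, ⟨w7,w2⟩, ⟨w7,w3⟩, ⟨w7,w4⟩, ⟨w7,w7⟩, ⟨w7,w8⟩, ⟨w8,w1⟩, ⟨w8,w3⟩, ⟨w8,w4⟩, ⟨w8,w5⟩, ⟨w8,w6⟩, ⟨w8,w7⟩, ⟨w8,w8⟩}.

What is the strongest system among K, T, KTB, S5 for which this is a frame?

T

Reflexive (axiom T): yes — every world is S-related to itself.
Symmetric (axiom B): no — w1 S w4 but not w4 S w1.
Euclidean (axiom 5): no — w1 S w2 and w1 S w8, but not w2 S w8.
So F validates K, T; KTB would additionally require S to be symmetric. The strongest is T.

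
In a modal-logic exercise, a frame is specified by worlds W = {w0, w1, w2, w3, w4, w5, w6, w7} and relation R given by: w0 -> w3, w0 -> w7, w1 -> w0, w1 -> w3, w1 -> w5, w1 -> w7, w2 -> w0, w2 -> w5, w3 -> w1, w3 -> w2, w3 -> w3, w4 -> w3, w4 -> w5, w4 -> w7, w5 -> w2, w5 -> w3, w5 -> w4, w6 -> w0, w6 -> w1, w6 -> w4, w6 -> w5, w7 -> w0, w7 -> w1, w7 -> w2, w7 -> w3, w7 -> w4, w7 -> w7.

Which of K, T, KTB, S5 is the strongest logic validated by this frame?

Reflexive (axiom T): no — w0 is not related to itself.
Symmetric (axiom B): no — w0 R w3 but not w3 R w0.
Euclidean (axiom 5): no — w0 R w3 and w0 R w7, but not w3 R w7.
So F validates K; T would additionally require R to be reflexive. The strongest is K.

K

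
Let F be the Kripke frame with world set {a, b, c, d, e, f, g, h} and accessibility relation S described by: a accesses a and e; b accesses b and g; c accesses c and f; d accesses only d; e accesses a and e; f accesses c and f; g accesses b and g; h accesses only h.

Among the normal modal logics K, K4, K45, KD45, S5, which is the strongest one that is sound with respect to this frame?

S5

Transitive (axiom 4): yes — every two-step S-path is closed by a direct edge.
Euclidean (axiom 5): yes — any two successors of a common world are S-related.
Serial (axiom D): yes — every world has a successor (e.g. a S a).
Reflexive (axiom T): yes — every world is S-related to itself.
So F validates K, K4, K45, KD45, S5. The strongest is S5.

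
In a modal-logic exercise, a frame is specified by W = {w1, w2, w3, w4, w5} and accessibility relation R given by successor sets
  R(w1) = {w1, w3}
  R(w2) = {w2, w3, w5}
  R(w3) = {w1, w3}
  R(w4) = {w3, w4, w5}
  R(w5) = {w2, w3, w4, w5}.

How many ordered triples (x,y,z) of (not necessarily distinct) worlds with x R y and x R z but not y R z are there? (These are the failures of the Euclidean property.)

9

Enumerating: (w2,w3,w2), (w2,w3,w5), (w4,w3,w4), (w4,w3,w5), (w5,w2,w4), (w5,w3,w2), (w5,w3,w4), (w5,w3,w5), (w5,w4,w2).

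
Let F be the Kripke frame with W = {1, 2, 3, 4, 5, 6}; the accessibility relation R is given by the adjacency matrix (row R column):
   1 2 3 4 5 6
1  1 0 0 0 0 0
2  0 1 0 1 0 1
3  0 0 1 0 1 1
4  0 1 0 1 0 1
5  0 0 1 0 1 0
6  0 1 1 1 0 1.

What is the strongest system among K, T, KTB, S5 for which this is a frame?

Reflexive (axiom T): yes — every world is R-related to itself.
Symmetric (axiom B): yes — every pair in R has its reverse in R.
Euclidean (axiom 5): no — 3 R 5 and 3 R 6, but not 5 R 6.
So F validates K, T, KTB; S5 would additionally require R to be Euclidean. The strongest is KTB.

KTB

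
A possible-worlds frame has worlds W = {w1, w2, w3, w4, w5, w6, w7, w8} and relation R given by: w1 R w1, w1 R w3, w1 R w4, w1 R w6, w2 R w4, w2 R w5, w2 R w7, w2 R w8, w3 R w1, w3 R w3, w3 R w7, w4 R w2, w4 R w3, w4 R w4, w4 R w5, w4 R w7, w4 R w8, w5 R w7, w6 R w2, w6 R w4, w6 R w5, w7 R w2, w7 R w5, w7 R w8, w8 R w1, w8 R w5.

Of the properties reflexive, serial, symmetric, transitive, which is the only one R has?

serial

Reflexive: no — w2 is not related to itself.
Serial: yes — every world has a successor (e.g. w1 R w1).
Symmetric: no — w1 R w4 but not w4 R w1.
Transitive: no — w1 R w3 and w3 R w7, but not w1 R w7.
Only serial holds.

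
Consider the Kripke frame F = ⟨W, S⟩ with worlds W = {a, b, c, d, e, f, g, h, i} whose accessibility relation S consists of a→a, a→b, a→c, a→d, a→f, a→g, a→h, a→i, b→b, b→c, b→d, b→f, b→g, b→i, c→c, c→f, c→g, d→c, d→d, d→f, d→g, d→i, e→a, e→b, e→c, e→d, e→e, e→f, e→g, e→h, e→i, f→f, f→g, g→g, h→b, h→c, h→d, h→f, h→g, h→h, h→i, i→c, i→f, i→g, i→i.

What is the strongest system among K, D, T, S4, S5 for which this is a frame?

S4

Serial (axiom D): yes — every world has a successor (e.g. a S a).
Reflexive (axiom T): yes — every world is S-related to itself.
Transitive (axiom 4): yes — every two-step S-path is closed by a direct edge.
Euclidean (axiom 5): no — a S b and a S h, but not b S h.
So F validates K, D, T, S4; S5 would additionally require S to be Euclidean. The strongest is S4.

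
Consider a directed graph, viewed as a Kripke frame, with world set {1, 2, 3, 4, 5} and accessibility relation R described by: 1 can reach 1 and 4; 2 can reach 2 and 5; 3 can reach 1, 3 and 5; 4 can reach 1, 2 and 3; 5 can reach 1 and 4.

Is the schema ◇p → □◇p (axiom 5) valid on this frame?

By correspondence theory, 5 is valid on a frame iff R is Euclidean.
Euclidean: no — 3 R 1 and 3 R 5, but not 1 R 5.

No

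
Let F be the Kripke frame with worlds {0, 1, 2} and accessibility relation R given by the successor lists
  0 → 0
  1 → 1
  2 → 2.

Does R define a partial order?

Yes

Reflexive: yes — every world is R-related to itself.
Transitive: yes — every two-step R-path is closed by a direct edge.
Antisymmetric: yes — no distinct pair is related both ways.
So R is a partial order.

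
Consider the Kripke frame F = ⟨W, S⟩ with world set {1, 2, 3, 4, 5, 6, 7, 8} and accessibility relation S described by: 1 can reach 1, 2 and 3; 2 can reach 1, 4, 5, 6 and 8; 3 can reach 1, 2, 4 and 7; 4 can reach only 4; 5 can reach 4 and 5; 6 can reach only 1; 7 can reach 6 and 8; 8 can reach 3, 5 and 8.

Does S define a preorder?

No

Reflexive: no — 2 is not related to itself.
Transitive: no — 1 S 2 and 2 S 4, but not 1 S 4.
So S is not a preorder.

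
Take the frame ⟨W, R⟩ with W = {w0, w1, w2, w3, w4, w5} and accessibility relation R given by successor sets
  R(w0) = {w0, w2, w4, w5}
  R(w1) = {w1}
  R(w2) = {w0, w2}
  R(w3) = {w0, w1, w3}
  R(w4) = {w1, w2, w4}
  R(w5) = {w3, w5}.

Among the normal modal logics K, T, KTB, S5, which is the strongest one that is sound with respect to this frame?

T

Reflexive (axiom T): yes — every world is R-related to itself.
Symmetric (axiom B): no — w0 R w4 but not w4 R w0.
Euclidean (axiom 5): no — w0 R w2 and w0 R w4, but not w2 R w4.
So F validates K, T; KTB would additionally require R to be symmetric. The strongest is T.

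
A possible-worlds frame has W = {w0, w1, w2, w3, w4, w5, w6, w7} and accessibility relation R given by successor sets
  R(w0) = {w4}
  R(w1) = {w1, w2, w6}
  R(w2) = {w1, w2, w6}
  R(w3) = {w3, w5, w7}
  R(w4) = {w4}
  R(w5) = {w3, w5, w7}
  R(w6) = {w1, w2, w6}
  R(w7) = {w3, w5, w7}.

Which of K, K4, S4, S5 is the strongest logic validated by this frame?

K4

Transitive (axiom 4): yes — every two-step R-path is closed by a direct edge.
Reflexive (axiom T): no — w0 is not related to itself.
Euclidean (axiom 5): yes — any two successors of a common world are R-related.
So F validates K, K4; S4 would additionally require R to be reflexive. The strongest is K4.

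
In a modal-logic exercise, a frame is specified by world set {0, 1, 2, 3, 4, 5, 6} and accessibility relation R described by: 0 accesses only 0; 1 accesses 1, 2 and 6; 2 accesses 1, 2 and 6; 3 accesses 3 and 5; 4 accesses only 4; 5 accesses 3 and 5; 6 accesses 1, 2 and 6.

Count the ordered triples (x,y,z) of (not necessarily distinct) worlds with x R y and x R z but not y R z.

0

R is Euclidean; there are no such tuples.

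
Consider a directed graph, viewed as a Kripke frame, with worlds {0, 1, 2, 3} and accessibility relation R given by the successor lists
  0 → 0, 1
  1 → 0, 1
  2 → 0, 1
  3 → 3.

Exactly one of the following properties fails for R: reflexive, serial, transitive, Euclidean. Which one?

reflexive

Reflexive: no — 2 is not related to itself.
Serial: yes — every world has a successor (e.g. 0 R 0).
Transitive: yes — every two-step R-path is closed by a direct edge.
Euclidean: yes — any two successors of a common world are R-related.
Only reflexive fails.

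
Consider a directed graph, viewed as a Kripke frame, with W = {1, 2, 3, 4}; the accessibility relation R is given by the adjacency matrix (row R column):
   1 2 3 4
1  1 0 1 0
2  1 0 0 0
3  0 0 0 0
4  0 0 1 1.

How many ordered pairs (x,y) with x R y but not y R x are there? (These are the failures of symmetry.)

3

Enumerating: (1,3), (2,1), (4,3).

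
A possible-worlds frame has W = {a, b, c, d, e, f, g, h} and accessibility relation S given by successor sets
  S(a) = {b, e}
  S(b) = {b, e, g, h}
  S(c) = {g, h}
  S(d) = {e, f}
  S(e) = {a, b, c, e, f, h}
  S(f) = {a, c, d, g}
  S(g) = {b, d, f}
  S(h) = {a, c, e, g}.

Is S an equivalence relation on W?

Reflexive: no — a is not related to itself.
Symmetric: no — a S b but not b S a.
Transitive: no — a S b and b S g, but not a S g.
So S is not an equivalence relation.

No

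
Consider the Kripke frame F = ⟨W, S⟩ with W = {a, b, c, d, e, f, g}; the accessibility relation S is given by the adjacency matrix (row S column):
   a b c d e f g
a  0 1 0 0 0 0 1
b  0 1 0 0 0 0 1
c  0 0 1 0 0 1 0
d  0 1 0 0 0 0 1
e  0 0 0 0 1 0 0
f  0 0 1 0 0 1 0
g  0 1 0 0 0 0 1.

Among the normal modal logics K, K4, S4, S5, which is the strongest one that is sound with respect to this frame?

K4

Transitive (axiom 4): yes — every two-step S-path is closed by a direct edge.
Reflexive (axiom T): no — a is not related to itself.
Euclidean (axiom 5): yes — any two successors of a common world are S-related.
So F validates K, K4; S4 would additionally require S to be reflexive. The strongest is K4.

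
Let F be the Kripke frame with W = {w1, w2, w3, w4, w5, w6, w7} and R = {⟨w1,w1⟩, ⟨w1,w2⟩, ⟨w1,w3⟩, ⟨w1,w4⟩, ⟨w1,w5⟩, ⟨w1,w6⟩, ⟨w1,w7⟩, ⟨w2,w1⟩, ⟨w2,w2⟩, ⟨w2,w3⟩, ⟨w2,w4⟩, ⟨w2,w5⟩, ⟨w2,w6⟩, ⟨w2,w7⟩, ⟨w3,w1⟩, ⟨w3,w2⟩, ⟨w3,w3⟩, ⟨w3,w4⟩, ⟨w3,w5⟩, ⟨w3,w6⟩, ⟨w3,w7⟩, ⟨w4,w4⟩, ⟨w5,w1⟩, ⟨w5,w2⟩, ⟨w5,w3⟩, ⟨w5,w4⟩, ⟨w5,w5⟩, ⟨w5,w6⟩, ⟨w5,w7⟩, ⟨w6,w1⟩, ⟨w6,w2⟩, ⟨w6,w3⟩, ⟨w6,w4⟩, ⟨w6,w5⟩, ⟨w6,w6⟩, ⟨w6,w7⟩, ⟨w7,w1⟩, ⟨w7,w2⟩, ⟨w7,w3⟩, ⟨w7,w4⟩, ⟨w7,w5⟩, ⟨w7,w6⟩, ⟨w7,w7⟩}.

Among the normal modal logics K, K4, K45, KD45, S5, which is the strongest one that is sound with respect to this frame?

Transitive (axiom 4): yes — every two-step R-path is closed by a direct edge.
Euclidean (axiom 5): no — w1 R w4 and w1 R w2, but not w4 R w2.
Serial (axiom D): yes — every world has a successor (e.g. w1 R w1).
Reflexive (axiom T): yes — every world is R-related to itself.
So F validates K, K4; K45 would additionally require R to be Euclidean. The strongest is K4.

K4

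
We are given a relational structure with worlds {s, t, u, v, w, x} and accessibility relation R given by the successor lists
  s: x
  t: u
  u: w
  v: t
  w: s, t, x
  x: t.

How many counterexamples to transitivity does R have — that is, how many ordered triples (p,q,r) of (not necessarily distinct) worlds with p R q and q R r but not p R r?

Enumerating: (s,x,t), (t,u,w), (u,w,s), (u,w,t), (u,w,x), (v,t,u), (w,t,u), (x,t,u).

8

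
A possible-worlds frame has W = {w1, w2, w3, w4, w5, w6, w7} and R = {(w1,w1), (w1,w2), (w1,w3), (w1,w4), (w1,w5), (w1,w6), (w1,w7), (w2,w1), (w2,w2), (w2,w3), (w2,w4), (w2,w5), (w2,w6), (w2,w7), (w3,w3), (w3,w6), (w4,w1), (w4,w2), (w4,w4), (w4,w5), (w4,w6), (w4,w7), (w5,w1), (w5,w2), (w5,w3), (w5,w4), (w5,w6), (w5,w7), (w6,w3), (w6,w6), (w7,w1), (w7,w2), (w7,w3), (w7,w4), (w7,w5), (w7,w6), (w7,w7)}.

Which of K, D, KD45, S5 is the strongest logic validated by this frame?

Serial (axiom D): yes — every world has a successor (e.g. w1 R w1).
Euclidean (axiom 5): no — w1 R w3 and w1 R w2, but not w3 R w2.
Transitive (axiom 4): no — w4 R w1 and w1 R w3, but not w4 R w3.
Reflexive (axiom T): no — w5 is not related to itself.
So F validates K, D; KD45 would additionally require R to be Euclidean and transitive. The strongest is D.

D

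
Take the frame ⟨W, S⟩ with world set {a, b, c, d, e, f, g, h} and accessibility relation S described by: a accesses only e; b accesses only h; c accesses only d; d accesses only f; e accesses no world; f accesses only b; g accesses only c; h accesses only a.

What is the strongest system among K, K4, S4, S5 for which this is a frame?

K

Transitive (axiom 4): no — b S h and h S a, but not b S a.
Reflexive (axiom T): no — a is not related to itself.
Euclidean (axiom 5): no — a S e and a S e, but not e S e.
So F validates K; K4 would additionally require S to be transitive. The strongest is K.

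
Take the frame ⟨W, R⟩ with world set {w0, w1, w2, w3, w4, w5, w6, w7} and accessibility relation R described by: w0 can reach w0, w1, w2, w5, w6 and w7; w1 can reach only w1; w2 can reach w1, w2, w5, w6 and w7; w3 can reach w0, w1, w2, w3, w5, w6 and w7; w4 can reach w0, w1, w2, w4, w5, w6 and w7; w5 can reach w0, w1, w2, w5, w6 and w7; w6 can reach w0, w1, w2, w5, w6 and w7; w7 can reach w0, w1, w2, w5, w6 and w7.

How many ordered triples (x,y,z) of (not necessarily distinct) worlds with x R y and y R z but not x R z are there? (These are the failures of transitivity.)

3

Enumerating: (w2,w5,w0), (w2,w6,w0), (w2,w7,w0).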